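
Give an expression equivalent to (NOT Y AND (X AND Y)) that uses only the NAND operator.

(((Y NAND Y) NAND ((X NAND Y) NAND (X NAND Y))) NAND ((Y NAND Y) NAND ((X NAND Y) NAND (X NAND Y))))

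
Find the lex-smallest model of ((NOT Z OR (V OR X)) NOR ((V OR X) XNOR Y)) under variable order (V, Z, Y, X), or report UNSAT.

V=0, Z=1, Y=1, X=0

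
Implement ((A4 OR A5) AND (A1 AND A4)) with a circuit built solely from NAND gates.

((((A4 NAND A4) NAND (A5 NAND A5)) NAND ((A1 NAND A4) NAND (A1 NAND A4))) NAND (((A4 NAND A4) NAND (A5 NAND A5)) NAND ((A1 NAND A4) NAND (A1 NAND A4))))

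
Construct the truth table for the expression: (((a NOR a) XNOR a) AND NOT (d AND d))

a | d | Output
--------------
0 | 0 | 0
0 | 1 | 0
1 | 0 | 0
1 | 1 | 0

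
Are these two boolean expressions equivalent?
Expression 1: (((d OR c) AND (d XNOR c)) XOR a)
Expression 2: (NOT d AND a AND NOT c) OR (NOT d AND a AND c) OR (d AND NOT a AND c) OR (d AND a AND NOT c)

Yes, they are equivalent — the two output columns agree on all 8 assignments:
d | a | c | Expression 1 | Expression 2
---------------------------------------
0 | 0 | 0 | 0 | 0
0 | 0 | 1 | 0 | 0
0 | 1 | 0 | 1 | 1
0 | 1 | 1 | 1 | 1
1 | 0 | 0 | 0 | 0
1 | 0 | 1 | 1 | 1
1 | 1 | 0 | 1 | 1
1 | 1 | 1 | 0 | 0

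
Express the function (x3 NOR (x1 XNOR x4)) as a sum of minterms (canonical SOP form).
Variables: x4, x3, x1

Σm(1, 4) = (NOT x4 AND NOT x3 AND x1) OR (x4 AND NOT x3 AND NOT x1)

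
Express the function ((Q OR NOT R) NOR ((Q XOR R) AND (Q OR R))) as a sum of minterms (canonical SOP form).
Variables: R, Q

Σm() = FALSE (no minterms)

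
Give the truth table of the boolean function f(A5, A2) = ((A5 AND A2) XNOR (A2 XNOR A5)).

A5 | A2 | Output
----------------
0 | 0 | 0
0 | 1 | 1
1 | 0 | 1
1 | 1 | 1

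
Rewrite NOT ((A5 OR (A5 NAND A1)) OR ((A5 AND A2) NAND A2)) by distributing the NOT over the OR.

NOT (A5 OR (A5 NAND A1)) AND NOT ((A5 AND A2) NAND A2)
De Morgan's: NOT(OR of terms) = AND of negations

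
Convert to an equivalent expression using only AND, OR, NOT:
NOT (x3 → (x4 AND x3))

x3 AND NOT (x4 AND x3)
(Negated implication: NOT(A → B) = A AND NOT B)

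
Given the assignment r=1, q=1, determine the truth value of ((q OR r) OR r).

Substituting: ((1 OR 1) OR 1)
= 1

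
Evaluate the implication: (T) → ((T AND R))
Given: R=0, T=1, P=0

Antecedent (T) = 1; consequent ((T AND R)) = 0.
1 → 0 = 0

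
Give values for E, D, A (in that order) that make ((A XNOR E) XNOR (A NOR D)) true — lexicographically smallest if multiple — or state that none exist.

E=0, D=0, A=0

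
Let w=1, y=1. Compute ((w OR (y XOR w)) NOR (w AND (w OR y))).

Substituting: ((1 OR (1 XOR 1)) NOR (1 AND (1 OR 1)))
= 0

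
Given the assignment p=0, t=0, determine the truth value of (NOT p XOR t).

Substituting: (NOT 0 XOR 0)
= 1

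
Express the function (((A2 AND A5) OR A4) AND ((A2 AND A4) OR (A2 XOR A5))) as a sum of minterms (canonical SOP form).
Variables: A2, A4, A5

Σm(3, 6, 7) = (NOT A2 AND A4 AND A5) OR (A2 AND A4 AND NOT A5) OR (A2 AND A4 AND A5)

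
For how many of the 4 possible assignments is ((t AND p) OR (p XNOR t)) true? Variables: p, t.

Satisfying assignments: (0,0), (1,1)
Count: 2 out of 4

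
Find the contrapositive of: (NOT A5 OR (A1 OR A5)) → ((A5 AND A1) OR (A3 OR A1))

Contrapositive: NOT ((A5 AND A1) OR (A3 OR A1)) → NOT (NOT A5 OR (A1 OR A5))
Note: A statement and its contrapositive are logically equivalent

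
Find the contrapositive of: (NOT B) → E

Contrapositive: NOT E → B
Note: A statement and its contrapositive are logically equivalent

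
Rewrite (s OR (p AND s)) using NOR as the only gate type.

((s NOR ((p NOR p) NOR (s NOR s))) NOR (s NOR ((p NOR p) NOR (s NOR s))))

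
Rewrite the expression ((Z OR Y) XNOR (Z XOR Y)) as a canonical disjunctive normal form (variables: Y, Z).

(NOT Y AND NOT Z) OR (NOT Y AND Z) OR (Y AND NOT Z)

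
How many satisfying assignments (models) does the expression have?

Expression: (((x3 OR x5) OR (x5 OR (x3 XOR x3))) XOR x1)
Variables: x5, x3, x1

Satisfying assignments: (0,0,1), (0,1,0), (1,0,0), (1,1,0)
Count: 4 out of 8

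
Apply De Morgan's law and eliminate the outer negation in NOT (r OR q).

NOT r AND NOT q
De Morgan's: NOT(OR of terms) = AND of negations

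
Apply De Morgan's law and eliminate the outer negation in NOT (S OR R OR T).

NOT S AND NOT R AND NOT T
De Morgan's: NOT(OR of terms) = AND of negations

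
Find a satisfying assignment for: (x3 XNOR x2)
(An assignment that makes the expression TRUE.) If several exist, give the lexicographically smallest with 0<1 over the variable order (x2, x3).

x2=0, x3=0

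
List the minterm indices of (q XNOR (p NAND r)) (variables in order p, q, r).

Σm(2, 3, 5, 6) = (NOT p AND q AND NOT r) OR (NOT p AND q AND r) OR (p AND NOT q AND r) OR (p AND q AND NOT r)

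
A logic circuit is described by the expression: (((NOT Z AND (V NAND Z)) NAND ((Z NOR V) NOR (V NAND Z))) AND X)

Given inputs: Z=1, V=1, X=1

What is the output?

Substituting: (((NOT 1 AND (1 NAND 1)) NAND ((1 NOR 1) NOR (1 NAND 1))) AND 1)
= 1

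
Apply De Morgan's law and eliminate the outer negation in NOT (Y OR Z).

NOT Y AND NOT Z
De Morgan's: NOT(OR of terms) = AND of negations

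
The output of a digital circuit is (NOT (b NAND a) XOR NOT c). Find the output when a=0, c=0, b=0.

Substituting: (NOT (0 NAND 0) XOR NOT 0)
= 1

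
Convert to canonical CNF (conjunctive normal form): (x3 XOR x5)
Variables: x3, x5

(x3 OR x5) AND (NOT x3 OR NOT x5)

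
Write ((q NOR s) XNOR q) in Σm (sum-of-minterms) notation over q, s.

Σm(1) = (NOT q AND s)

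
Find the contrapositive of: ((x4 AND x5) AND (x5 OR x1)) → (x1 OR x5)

Contrapositive: NOT (x1 OR x5) → NOT ((x4 AND x5) AND (x5 OR x1))
Note: A statement and its contrapositive are logically equivalent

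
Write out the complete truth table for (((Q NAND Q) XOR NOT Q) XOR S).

S | Q | Output
--------------
0 | 0 | 0
0 | 1 | 0
1 | 0 | 1
1 | 1 | 1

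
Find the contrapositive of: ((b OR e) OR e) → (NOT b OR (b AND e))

Contrapositive: NOT (NOT b OR (b AND e)) → NOT ((b OR e) OR e)
Note: A statement and its contrapositive are logically equivalent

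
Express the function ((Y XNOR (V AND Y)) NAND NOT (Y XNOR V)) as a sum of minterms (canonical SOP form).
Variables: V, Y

Σm(0, 1, 3) = (NOT V AND NOT Y) OR (NOT V AND Y) OR (V AND Y)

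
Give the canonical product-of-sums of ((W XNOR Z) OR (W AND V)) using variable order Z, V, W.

ΠM(1, 4, 6) = (Z OR V OR NOT W) AND (NOT Z OR V OR W) AND (NOT Z OR NOT V OR W)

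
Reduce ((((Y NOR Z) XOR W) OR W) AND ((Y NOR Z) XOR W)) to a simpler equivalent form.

By absorption (E AND (E OR v) = E):
= ((Y NOR Z) XOR W)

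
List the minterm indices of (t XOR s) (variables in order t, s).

Σm(1, 2) = (NOT t AND s) OR (t AND NOT s)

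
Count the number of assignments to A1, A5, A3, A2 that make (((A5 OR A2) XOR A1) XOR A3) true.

Satisfying assignments: (0,0,0,1), (0,0,1,0), (0,1,0,0), (0,1,0,1), (1,0,0,0), (1,0,1,1), (1,1,1,0), (1,1,1,1)
Count: 8 out of 16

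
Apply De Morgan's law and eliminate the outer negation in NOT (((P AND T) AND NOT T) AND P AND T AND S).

NOT ((P AND T) AND NOT T) OR NOT P OR NOT T OR NOT S
De Morgan's: NOT(AND of terms) = OR of negations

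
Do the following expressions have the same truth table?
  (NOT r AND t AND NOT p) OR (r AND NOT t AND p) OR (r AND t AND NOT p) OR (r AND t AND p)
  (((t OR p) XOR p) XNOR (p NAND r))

Yes, they are equivalent — the two output columns agree on all 8 assignments:
r | t | p | Expression 1 | Expression 2
---------------------------------------
0 | 0 | 0 | 0 | 0
0 | 0 | 1 | 0 | 0
0 | 1 | 0 | 1 | 1
0 | 1 | 1 | 0 | 0
1 | 0 | 0 | 0 | 0
1 | 0 | 1 | 1 | 1
1 | 1 | 0 | 1 | 1
1 | 1 | 1 | 1 | 1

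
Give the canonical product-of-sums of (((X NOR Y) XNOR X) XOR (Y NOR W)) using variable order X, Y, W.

ΠM(1, 5, 6, 7) = (X OR Y OR NOT W) AND (NOT X OR Y OR NOT W) AND (NOT X OR NOT Y OR W) AND (NOT X OR NOT Y OR NOT W)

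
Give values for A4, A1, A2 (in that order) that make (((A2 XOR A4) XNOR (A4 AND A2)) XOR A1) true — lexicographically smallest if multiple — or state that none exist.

A4=0, A1=0, A2=0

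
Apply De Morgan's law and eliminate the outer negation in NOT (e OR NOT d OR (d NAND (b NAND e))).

NOT e AND d AND NOT (d NAND (b NAND e))
De Morgan's: NOT(OR of terms) = AND of negations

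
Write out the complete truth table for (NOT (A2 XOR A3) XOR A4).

A3 | A4 | A2 | Output
---------------------
0 | 0 | 0 | 1
0 | 0 | 1 | 0
0 | 1 | 0 | 0
0 | 1 | 1 | 1
1 | 0 | 0 | 0
1 | 0 | 1 | 1
1 | 1 | 0 | 1
1 | 1 | 1 | 0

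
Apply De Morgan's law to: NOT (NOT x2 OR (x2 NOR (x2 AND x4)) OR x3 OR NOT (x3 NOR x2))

x2 AND NOT (x2 NOR (x2 AND x4)) AND NOT x3 AND (x3 NOR x2)
De Morgan's: NOT(OR of terms) = AND of negations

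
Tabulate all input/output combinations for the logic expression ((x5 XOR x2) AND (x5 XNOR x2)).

x2 | x5 | Output
----------------
0 | 0 | 0
0 | 1 | 0
1 | 0 | 0
1 | 1 | 0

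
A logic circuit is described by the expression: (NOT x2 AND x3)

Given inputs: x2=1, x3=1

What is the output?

Substituting: (NOT 1 AND 1)
= 0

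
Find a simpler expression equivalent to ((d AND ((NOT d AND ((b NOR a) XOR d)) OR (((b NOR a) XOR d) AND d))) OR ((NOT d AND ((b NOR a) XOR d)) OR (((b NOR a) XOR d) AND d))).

By absorption (E OR (E AND v) = E) then distribution ((E AND v) OR (E AND NOT v) = E):
= ((b NOR a) XOR d)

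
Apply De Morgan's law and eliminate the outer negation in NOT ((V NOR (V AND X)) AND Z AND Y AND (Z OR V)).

NOT (V NOR (V AND X)) OR NOT Z OR NOT Y OR NOT (Z OR V)
De Morgan's: NOT(AND of terms) = OR of negations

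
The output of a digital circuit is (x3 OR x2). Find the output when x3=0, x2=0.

Substituting: (0 OR 0)
= 0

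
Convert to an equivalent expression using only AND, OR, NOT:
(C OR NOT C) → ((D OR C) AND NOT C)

NOT (C OR NOT C) OR ((D OR C) AND NOT C)
(Implication elimination: A → B = NOT A OR B)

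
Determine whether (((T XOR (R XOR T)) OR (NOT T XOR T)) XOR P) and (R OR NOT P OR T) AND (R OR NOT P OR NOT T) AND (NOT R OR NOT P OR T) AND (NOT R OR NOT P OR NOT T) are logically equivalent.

Yes, they are equivalent — the two output columns agree on all 8 assignments:
R | P | T | Expression 1 | Expression 2
---------------------------------------
0 | 0 | 0 | 1 | 1
0 | 0 | 1 | 1 | 1
0 | 1 | 0 | 0 | 0
0 | 1 | 1 | 0 | 0
1 | 0 | 0 | 1 | 1
1 | 0 | 1 | 1 | 1
1 | 1 | 0 | 0 | 0
1 | 1 | 1 | 0 | 0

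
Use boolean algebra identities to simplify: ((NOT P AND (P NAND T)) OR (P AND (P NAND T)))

By distribution ((E AND v) OR (E AND NOT v) = E):
= (P NAND T)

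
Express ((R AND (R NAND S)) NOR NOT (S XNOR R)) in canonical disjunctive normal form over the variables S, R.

(NOT S AND NOT R) OR (S AND R)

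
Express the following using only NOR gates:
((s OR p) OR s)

((((s NOR p) NOR (s NOR p)) NOR s) NOR (((s NOR p) NOR (s NOR p)) NOR s))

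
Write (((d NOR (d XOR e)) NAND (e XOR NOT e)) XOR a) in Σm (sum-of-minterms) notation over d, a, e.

Σm(1, 2, 4, 5) = (NOT d AND NOT a AND e) OR (NOT d AND a AND NOT e) OR (d AND NOT a AND NOT e) OR (d AND NOT a AND e)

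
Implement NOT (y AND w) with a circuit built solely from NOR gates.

(((y NOR y) NOR (w NOR w)) NOR ((y NOR y) NOR (w NOR w)))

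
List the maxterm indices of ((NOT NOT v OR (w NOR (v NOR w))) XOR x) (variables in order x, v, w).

ΠM(0, 1, 6, 7) = (x OR v OR w) AND (x OR v OR NOT w) AND (NOT x OR NOT v OR w) AND (NOT x OR NOT v OR NOT w)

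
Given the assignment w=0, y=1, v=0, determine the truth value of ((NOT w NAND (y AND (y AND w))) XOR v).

Substituting: ((NOT 0 NAND (1 AND (1 AND 0))) XOR 0)
= 1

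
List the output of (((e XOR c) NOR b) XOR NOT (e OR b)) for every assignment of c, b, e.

c | b | e | Output
------------------
0 | 0 | 0 | 0
0 | 0 | 1 | 0
0 | 1 | 0 | 0
0 | 1 | 1 | 0
1 | 0 | 0 | 1
1 | 0 | 1 | 1
1 | 1 | 0 | 0
1 | 1 | 1 | 0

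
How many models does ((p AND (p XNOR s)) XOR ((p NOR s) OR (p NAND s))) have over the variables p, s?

Satisfying assignments: (0,0), (0,1), (1,0), (1,1)
Count: 4 out of 4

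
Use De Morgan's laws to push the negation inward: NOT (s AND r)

NOT s OR NOT r
De Morgan's: NOT(AND of terms) = OR of negations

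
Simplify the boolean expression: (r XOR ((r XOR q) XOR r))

By XOR self-cancellation ((E XOR v) XOR v = E):
= (r XOR q)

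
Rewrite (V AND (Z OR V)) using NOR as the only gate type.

((V NOR V) NOR (((Z NOR V) NOR (Z NOR V)) NOR ((Z NOR V) NOR (Z NOR V))))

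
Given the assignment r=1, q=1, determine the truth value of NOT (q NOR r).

Substituting: NOT (1 NOR 1)
= 1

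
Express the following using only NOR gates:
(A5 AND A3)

((A5 NOR A5) NOR (A3 NOR A3))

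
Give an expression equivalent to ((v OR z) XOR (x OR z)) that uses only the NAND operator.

((((v NAND v) NAND (z NAND z)) NAND (((v NAND v) NAND (z NAND z)) NAND ((x NAND x) NAND (z NAND z)))) NAND (((x NAND x) NAND (z NAND z)) NAND (((v NAND v) NAND (z NAND z)) NAND ((x NAND x) NAND (z NAND z)))))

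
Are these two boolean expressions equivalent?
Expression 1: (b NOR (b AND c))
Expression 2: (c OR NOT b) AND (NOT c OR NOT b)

Yes, they are equivalent — the two output columns agree on all 4 assignments:
c | b | Expression 1 | Expression 2
-----------------------------------
0 | 0 | 1 | 1
0 | 1 | 0 | 0
1 | 0 | 1 | 1
1 | 1 | 0 | 0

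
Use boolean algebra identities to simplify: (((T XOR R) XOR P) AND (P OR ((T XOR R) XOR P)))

By absorption (E AND (E OR v) = E):
= ((T XOR R) XOR P)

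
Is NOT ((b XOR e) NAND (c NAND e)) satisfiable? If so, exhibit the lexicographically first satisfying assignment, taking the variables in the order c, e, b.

c=0, e=0, b=1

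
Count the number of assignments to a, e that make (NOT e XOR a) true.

Satisfying assignments: (0,0), (1,1)
Count: 2 out of 4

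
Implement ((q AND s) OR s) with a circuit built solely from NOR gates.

((((q NOR q) NOR (s NOR s)) NOR s) NOR (((q NOR q) NOR (s NOR s)) NOR s))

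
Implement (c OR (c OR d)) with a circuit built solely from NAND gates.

((c NAND c) NAND (((c NAND c) NAND (d NAND d)) NAND ((c NAND c) NAND (d NAND d))))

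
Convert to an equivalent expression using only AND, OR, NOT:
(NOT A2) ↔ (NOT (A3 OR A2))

((NOT A2) AND (NOT (A3 OR A2))) OR (A2 AND (A3 OR A2))
(Biconditional = both true or both false)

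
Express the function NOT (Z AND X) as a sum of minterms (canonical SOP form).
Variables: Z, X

Σm(0, 1, 2) = (NOT Z AND NOT X) OR (NOT Z AND X) OR (Z AND NOT X)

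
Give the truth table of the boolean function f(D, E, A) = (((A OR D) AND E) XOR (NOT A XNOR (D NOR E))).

D | E | A | Output
------------------
0 | 0 | 0 | 1
0 | 0 | 1 | 0
0 | 1 | 0 | 0
0 | 1 | 1 | 0
1 | 0 | 0 | 0
1 | 0 | 1 | 1
1 | 1 | 0 | 1
1 | 1 | 1 | 0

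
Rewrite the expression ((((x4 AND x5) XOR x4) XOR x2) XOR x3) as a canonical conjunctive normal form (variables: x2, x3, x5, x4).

(x2 OR x3 OR x5 OR x4) AND (x2 OR x3 OR NOT x5 OR x4) AND (x2 OR x3 OR NOT x5 OR NOT x4) AND (x2 OR NOT x3 OR x5 OR NOT x4) AND (NOT x2 OR x3 OR x5 OR NOT x4) AND (NOT x2 OR NOT x3 OR x5 OR x4) AND (NOT x2 OR NOT x3 OR NOT x5 OR x4) AND (NOT x2 OR NOT x3 OR NOT x5 OR NOT x4)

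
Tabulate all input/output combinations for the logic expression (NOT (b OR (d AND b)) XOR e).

e | b | d | Output
------------------
0 | 0 | 0 | 1
0 | 0 | 1 | 1
0 | 1 | 0 | 0
0 | 1 | 1 | 0
1 | 0 | 0 | 0
1 | 0 | 1 | 0
1 | 1 | 0 | 1
1 | 1 | 1 | 1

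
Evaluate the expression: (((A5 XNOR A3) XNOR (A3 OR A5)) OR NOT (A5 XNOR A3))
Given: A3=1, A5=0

Substituting: (((0 XNOR 1) XNOR (1 OR 0)) OR NOT (0 XNOR 1))
= 1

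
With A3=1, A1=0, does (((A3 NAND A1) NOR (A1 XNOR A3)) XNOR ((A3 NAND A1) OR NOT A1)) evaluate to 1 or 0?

Substituting: (((1 NAND 0) NOR (0 XNOR 1)) XNOR ((1 NAND 0) OR NOT 0))
= 0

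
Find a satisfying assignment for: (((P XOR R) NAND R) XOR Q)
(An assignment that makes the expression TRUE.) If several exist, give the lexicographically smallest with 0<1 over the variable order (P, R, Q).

P=0, R=0, Q=0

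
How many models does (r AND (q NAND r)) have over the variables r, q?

Satisfying assignments: (1,0)
Count: 1 out of 4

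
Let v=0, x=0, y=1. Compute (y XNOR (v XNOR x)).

Substituting: (1 XNOR (0 XNOR 0))
= 1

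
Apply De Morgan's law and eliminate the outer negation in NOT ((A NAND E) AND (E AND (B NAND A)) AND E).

NOT (A NAND E) OR NOT (E AND (B NAND A)) OR NOT E
De Morgan's: NOT(AND of terms) = OR of negations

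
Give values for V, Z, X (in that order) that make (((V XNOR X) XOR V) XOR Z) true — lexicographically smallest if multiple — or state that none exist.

V=0, Z=0, X=0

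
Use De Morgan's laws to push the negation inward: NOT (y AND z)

NOT y OR NOT z
De Morgan's: NOT(AND of terms) = OR of negations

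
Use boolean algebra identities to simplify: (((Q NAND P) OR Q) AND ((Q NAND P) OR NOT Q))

By distribution ((E OR v) AND (E OR NOT v) = E):
= (Q NAND P)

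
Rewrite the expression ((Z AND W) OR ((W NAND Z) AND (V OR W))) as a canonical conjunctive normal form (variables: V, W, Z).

(V OR W OR Z) AND (V OR W OR NOT Z)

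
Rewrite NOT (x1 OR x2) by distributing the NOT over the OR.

NOT x1 AND NOT x2
De Morgan's: NOT(OR of terms) = AND of negations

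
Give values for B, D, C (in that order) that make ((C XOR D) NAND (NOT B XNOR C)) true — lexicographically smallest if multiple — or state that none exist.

B=0, D=0, C=0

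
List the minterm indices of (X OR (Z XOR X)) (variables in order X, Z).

Σm(1, 2, 3) = (NOT X AND Z) OR (X AND NOT Z) OR (X AND Z)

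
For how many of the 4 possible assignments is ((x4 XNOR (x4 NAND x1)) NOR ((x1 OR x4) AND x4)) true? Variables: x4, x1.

Satisfying assignments: (0,0), (0,1)
Count: 2 out of 4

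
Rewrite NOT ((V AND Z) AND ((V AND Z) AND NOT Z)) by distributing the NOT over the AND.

NOT (V AND Z) OR NOT ((V AND Z) AND NOT Z)
De Morgan's: NOT(AND of terms) = OR of negations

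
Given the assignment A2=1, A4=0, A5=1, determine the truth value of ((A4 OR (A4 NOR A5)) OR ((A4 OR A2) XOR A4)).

Substituting: ((0 OR (0 NOR 1)) OR ((0 OR 1) XOR 0))
= 1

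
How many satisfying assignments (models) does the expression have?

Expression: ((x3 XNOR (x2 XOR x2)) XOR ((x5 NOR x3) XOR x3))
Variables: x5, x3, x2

Satisfying assignments: (0,1,0), (0,1,1), (1,0,0), (1,0,1), (1,1,0), (1,1,1)
Count: 6 out of 8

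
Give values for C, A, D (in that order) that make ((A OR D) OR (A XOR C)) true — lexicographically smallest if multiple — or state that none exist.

C=0, A=0, D=1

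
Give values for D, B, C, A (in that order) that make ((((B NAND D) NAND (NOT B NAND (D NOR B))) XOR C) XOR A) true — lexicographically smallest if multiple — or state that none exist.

D=0, B=0, C=0, A=0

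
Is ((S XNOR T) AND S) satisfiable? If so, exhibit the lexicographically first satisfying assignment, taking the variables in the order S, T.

S=1, T=1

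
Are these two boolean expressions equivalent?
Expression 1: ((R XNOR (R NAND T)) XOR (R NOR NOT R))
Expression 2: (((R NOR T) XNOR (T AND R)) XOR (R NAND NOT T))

No. Counterexample: with R=0, T=0, Expression 1 = 0 but Expression 2 = 1.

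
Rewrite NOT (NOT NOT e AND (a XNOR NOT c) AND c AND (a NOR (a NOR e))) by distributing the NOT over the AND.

NOT e OR NOT (a XNOR NOT c) OR NOT c OR NOT (a NOR (a NOR e))
De Morgan's: NOT(AND of terms) = OR of negations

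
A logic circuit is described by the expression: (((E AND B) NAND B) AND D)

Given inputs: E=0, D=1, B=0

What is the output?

Substituting: (((0 AND 0) NAND 0) AND 1)
= 1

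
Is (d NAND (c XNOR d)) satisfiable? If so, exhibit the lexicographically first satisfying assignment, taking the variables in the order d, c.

d=0, c=0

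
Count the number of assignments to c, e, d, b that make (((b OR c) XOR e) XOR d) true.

Satisfying assignments: (0,0,0,1), (0,0,1,0), (0,1,0,0), (0,1,1,1), (1,0,0,0), (1,0,0,1), (1,1,1,0), (1,1,1,1)
Count: 8 out of 16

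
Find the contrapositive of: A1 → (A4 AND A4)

Contrapositive: NOT (A4 AND A4) → NOT A1
Note: A statement and its contrapositive are logically equivalent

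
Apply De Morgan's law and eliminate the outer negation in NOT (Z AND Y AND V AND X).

NOT Z OR NOT Y OR NOT V OR NOT X
De Morgan's: NOT(AND of terms) = OR of negations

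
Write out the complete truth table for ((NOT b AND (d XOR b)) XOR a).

b | d | a | Output
------------------
0 | 0 | 0 | 0
0 | 0 | 1 | 1
0 | 1 | 0 | 1
0 | 1 | 1 | 0
1 | 0 | 0 | 0
1 | 0 | 1 | 1
1 | 1 | 0 | 0
1 | 1 | 1 | 1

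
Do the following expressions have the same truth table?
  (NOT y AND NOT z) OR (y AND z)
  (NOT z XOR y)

Yes, they are equivalent — the two output columns agree on all 4 assignments:
y | z | Expression 1 | Expression 2
-----------------------------------
0 | 0 | 1 | 1
0 | 1 | 0 | 0
1 | 0 | 0 | 0
1 | 1 | 1 | 1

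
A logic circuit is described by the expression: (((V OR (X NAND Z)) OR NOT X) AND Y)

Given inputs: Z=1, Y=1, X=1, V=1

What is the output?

Substituting: (((1 OR (1 NAND 1)) OR NOT 1) AND 1)
= 1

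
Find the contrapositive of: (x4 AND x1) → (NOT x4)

Contrapositive: x4 → NOT (x4 AND x1)
Note: A statement and its contrapositive are logically equivalent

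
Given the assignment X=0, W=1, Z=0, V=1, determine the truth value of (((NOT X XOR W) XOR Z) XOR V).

Substituting: (((NOT 0 XOR 1) XOR 0) XOR 1)
= 1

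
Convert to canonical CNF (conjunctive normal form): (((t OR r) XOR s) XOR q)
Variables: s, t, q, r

(s OR t OR q OR r) AND (s OR t OR NOT q OR NOT r) AND (s OR NOT t OR NOT q OR r) AND (s OR NOT t OR NOT q OR NOT r) AND (NOT s OR t OR q OR NOT r) AND (NOT s OR t OR NOT q OR r) AND (NOT s OR NOT t OR q OR r) AND (NOT s OR NOT t OR q OR NOT r)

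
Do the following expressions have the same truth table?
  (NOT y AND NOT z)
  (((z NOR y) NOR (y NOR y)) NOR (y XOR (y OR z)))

Yes, they are equivalent — the two output columns agree on all 4 assignments:
y | z | Expression 1 | Expression 2
-----------------------------------
0 | 0 | 1 | 1
0 | 1 | 0 | 0
1 | 0 | 0 | 0
1 | 1 | 0 | 0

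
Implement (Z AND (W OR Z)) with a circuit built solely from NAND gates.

((Z NAND ((W NAND W) NAND (Z NAND Z))) NAND (Z NAND ((W NAND W) NAND (Z NAND Z))))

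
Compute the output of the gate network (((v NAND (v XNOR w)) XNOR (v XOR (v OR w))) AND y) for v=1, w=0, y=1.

Substituting: (((1 NAND (1 XNOR 0)) XNOR (1 XOR (1 OR 0))) AND 1)
= 0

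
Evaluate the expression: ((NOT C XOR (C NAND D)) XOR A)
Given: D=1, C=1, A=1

Substituting: ((NOT 1 XOR (1 NAND 1)) XOR 1)
= 1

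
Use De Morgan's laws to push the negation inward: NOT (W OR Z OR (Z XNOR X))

NOT W AND NOT Z AND NOT (Z XNOR X)
De Morgan's: NOT(OR of terms) = AND of negations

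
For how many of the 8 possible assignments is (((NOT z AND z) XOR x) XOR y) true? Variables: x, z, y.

Satisfying assignments: (0,0,1), (0,1,1), (1,0,0), (1,1,0)
Count: 4 out of 8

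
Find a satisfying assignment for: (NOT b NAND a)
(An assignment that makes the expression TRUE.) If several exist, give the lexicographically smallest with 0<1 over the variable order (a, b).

a=0, b=0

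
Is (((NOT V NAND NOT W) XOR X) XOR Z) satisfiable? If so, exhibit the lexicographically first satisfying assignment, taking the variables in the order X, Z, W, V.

X=0, Z=0, W=0, V=1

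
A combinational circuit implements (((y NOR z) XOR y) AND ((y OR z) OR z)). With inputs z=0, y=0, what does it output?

Substituting: (((0 NOR 0) XOR 0) AND ((0 OR 0) OR 0))
= 0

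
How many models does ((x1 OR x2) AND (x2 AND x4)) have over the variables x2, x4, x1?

Satisfying assignments: (1,1,0), (1,1,1)
Count: 2 out of 8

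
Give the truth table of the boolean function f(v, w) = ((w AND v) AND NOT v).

v | w | Output
--------------
0 | 0 | 0
0 | 1 | 0
1 | 0 | 0
1 | 1 | 0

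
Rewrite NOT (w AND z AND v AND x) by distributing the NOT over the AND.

NOT w OR NOT z OR NOT v OR NOT x
De Morgan's: NOT(AND of terms) = OR of negations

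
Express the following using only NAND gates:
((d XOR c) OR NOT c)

((((d NAND (d NAND c)) NAND (c NAND (d NAND c))) NAND ((d NAND (d NAND c)) NAND (c NAND (d NAND c)))) NAND ((c NAND c) NAND (c NAND c)))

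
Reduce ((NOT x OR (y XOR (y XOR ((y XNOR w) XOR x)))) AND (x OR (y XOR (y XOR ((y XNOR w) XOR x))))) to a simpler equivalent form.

By distribution ((E OR v) AND (E OR NOT v) = E) then XOR self-cancellation ((E XOR v) XOR v = E):
= ((y XNOR w) XOR x)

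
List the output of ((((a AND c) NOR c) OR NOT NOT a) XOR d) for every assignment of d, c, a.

d | c | a | Output
------------------
0 | 0 | 0 | 1
0 | 0 | 1 | 1
0 | 1 | 0 | 0
0 | 1 | 1 | 1
1 | 0 | 0 | 0
1 | 0 | 1 | 0
1 | 1 | 0 | 1
1 | 1 | 1 | 0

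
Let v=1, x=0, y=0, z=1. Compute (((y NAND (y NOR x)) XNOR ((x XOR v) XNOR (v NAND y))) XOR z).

Substituting: (((0 NAND (0 NOR 0)) XNOR ((0 XOR 1) XNOR (1 NAND 0))) XOR 1)
= 0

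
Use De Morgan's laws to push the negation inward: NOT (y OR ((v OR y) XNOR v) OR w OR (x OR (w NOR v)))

NOT y AND NOT ((v OR y) XNOR v) AND NOT w AND NOT (x OR (w NOR v))
De Morgan's: NOT(OR of terms) = AND of negations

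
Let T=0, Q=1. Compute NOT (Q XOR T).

Substituting: NOT (1 XOR 0)
= 0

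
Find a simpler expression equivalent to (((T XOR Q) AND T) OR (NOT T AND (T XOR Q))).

By distribution ((E AND v) OR (E AND NOT v) = E):
= (T XOR Q)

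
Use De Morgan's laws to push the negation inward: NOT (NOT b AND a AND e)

b OR NOT a OR NOT e
De Morgan's: NOT(AND of terms) = OR of negations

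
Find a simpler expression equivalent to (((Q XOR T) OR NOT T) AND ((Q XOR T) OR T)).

By distribution ((E OR v) AND (E OR NOT v) = E):
= (Q XOR T)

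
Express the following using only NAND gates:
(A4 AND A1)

((A4 NAND A1) NAND (A4 NAND A1))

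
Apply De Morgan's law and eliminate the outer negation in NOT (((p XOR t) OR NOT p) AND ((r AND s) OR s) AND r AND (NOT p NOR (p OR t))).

NOT ((p XOR t) OR NOT p) OR NOT ((r AND s) OR s) OR NOT r OR NOT (NOT p NOR (p OR t))
De Morgan's: NOT(AND of terms) = OR of negations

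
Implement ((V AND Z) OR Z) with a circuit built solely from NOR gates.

((((V NOR V) NOR (Z NOR Z)) NOR Z) NOR (((V NOR V) NOR (Z NOR Z)) NOR Z))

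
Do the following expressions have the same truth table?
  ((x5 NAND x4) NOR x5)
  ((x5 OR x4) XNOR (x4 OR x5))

No. Counterexample: with x5=0, x4=0, Expression 1 = 0 but Expression 2 = 1.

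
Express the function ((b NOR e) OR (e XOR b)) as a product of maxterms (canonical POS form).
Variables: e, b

ΠM(3) = (NOT e OR NOT b)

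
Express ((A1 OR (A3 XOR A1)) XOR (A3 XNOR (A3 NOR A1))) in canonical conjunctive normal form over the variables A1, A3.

(A1 OR A3) AND (NOT A1 OR A3)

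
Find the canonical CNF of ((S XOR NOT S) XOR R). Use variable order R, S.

(NOT R OR S) AND (NOT R OR NOT S)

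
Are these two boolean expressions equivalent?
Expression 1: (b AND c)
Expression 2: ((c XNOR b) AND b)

Yes, they are equivalent — the two output columns agree on all 4 assignments:
b | c | Expression 1 | Expression 2
-----------------------------------
0 | 0 | 0 | 0
0 | 1 | 0 | 0
1 | 0 | 0 | 0
1 | 1 | 1 | 1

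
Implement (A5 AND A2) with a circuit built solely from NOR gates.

((A5 NOR A5) NOR (A2 NOR A2))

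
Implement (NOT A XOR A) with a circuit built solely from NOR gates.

(((((A NOR A) NOR A) NOR ((A NOR A) NOR A)) NOR (((A NOR A) NOR A) NOR ((A NOR A) NOR A))) NOR (((((A NOR A) NOR (A NOR A)) NOR (A NOR A)) NOR (((A NOR A) NOR (A NOR A)) NOR (A NOR A))) NOR ((((A NOR A) NOR (A NOR A)) NOR (A NOR A)) NOR (((A NOR A) NOR (A NOR A)) NOR (A NOR A)))))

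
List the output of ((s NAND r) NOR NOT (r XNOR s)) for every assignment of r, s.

r | s | Output
--------------
0 | 0 | 0
0 | 1 | 0
1 | 0 | 0
1 | 1 | 1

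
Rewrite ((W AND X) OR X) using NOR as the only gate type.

((((W NOR W) NOR (X NOR X)) NOR X) NOR (((W NOR W) NOR (X NOR X)) NOR X))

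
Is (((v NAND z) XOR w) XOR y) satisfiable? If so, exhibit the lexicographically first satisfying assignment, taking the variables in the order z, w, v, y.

z=0, w=0, v=0, y=0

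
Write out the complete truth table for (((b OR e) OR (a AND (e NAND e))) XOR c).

c | a | b | e | Output
----------------------
0 | 0 | 0 | 0 | 0
0 | 0 | 0 | 1 | 1
0 | 0 | 1 | 0 | 1
0 | 0 | 1 | 1 | 1
0 | 1 | 0 | 0 | 1
0 | 1 | 0 | 1 | 1
0 | 1 | 1 | 0 | 1
0 | 1 | 1 | 1 | 1
1 | 0 | 0 | 0 | 1
1 | 0 | 0 | 1 | 0
1 | 0 | 1 | 0 | 0
1 | 0 | 1 | 1 | 0
1 | 1 | 0 | 0 | 0
1 | 1 | 0 | 1 | 0
1 | 1 | 1 | 0 | 0
1 | 1 | 1 | 1 | 0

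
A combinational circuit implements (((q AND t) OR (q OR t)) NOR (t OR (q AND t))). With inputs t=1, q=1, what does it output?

Substituting: (((1 AND 1) OR (1 OR 1)) NOR (1 OR (1 AND 1)))
= 0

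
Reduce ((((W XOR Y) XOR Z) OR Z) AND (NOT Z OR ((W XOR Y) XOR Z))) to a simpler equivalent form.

By distribution ((E OR v) AND (E OR NOT v) = E):
= ((W XOR Y) XOR Z)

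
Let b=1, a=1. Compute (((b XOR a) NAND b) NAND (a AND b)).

Substituting: (((1 XOR 1) NAND 1) NAND (1 AND 1))
= 0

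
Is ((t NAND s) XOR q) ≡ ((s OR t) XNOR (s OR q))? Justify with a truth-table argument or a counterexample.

No. Counterexample: with s=0, q=0, t=1, Expression 1 = 1 but Expression 2 = 0.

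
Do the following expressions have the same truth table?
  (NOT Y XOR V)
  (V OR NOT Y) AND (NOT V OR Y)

Yes, they are equivalent — the two output columns agree on all 4 assignments:
V | Y | Expression 1 | Expression 2
-----------------------------------
0 | 0 | 1 | 1
0 | 1 | 0 | 0
1 | 0 | 0 | 0
1 | 1 | 1 | 1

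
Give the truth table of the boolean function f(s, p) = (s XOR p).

s | p | Output
--------------
0 | 0 | 0
0 | 1 | 1
1 | 0 | 1
1 | 1 | 0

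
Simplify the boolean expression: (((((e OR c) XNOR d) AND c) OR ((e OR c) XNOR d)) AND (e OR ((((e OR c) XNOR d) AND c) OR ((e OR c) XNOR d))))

By absorption (E AND (E OR v) = E) then absorption (E OR (E AND v) = E):
= ((e OR c) XNOR d)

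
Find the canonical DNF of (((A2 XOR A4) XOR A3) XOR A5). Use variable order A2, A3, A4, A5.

(NOT A2 AND NOT A3 AND NOT A4 AND A5) OR (NOT A2 AND NOT A3 AND A4 AND NOT A5) OR (NOT A2 AND A3 AND NOT A4 AND NOT A5) OR (NOT A2 AND A3 AND A4 AND A5) OR (A2 AND NOT A3 AND NOT A4 AND NOT A5) OR (A2 AND NOT A3 AND A4 AND A5) OR (A2 AND A3 AND NOT A4 AND A5) OR (A2 AND A3 AND A4 AND NOT A5)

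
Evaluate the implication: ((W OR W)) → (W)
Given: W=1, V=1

Antecedent ((W OR W)) = 1; consequent (W) = 1.
1 → 1 = 1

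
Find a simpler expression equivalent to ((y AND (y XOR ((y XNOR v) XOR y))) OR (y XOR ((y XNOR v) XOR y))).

By absorption (E OR (E AND v) = E) then XOR self-cancellation ((E XOR v) XOR v = E):
= (y XNOR v)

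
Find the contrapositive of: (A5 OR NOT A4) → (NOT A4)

Contrapositive: A4 → NOT (A5 OR NOT A4)
Note: A statement and its contrapositive are logically equivalent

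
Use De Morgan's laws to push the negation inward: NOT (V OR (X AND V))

NOT V AND NOT (X AND V)
De Morgan's: NOT(OR of terms) = AND of negations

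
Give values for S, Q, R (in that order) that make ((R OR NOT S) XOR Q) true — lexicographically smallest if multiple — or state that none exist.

S=0, Q=0, R=0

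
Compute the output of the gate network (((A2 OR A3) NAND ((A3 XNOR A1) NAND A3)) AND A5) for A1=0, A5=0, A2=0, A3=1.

Substituting: (((0 OR 1) NAND ((1 XNOR 0) NAND 1)) AND 0)
= 0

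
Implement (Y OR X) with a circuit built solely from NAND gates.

((Y NAND Y) NAND (X NAND X))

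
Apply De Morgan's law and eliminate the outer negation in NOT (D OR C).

NOT D AND NOT C
De Morgan's: NOT(OR of terms) = AND of negations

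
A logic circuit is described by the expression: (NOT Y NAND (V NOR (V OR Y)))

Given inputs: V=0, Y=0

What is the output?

Substituting: (NOT 0 NAND (0 NOR (0 OR 0)))
= 0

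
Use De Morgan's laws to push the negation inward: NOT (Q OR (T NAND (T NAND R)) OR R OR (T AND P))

NOT Q AND NOT (T NAND (T NAND R)) AND NOT R AND NOT (T AND P)
De Morgan's: NOT(OR of terms) = AND of negations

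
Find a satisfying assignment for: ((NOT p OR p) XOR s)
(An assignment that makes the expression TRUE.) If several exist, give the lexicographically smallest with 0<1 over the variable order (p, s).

p=0, s=0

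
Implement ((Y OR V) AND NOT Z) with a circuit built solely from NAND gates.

((((Y NAND Y) NAND (V NAND V)) NAND (Z NAND Z)) NAND (((Y NAND Y) NAND (V NAND V)) NAND (Z NAND Z)))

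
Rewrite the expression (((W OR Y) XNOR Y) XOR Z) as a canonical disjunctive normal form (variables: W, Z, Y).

(NOT W AND NOT Z AND NOT Y) OR (NOT W AND NOT Z AND Y) OR (W AND NOT Z AND Y) OR (W AND Z AND NOT Y)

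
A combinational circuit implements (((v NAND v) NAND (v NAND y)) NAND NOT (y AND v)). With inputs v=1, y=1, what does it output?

Substituting: (((1 NAND 1) NAND (1 NAND 1)) NAND NOT (1 AND 1))
= 1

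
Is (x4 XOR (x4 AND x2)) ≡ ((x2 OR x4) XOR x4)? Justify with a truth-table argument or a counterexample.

No. Counterexample: with x4=0, x2=1, Expression 1 = 0 but Expression 2 = 1.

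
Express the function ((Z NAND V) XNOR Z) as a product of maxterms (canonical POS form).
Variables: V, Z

ΠM(0, 2, 3) = (V OR Z) AND (NOT V OR Z) AND (NOT V OR NOT Z)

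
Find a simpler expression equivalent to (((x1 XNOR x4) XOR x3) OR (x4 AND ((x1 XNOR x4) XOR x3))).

By absorption (E OR (E AND v) = E):
= ((x1 XNOR x4) XOR x3)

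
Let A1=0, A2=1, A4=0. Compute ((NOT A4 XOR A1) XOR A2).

Substituting: ((NOT 0 XOR 0) XOR 1)
= 0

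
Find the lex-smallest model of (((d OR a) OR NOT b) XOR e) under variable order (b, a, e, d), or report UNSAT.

b=0, a=0, e=0, d=0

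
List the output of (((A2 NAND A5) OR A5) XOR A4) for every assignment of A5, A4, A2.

A5 | A4 | A2 | Output
---------------------
0 | 0 | 0 | 1
0 | 0 | 1 | 1
0 | 1 | 0 | 0
0 | 1 | 1 | 0
1 | 0 | 0 | 1
1 | 0 | 1 | 1
1 | 1 | 0 | 0
1 | 1 | 1 | 0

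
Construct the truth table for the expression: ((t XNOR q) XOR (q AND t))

t | q | Output
--------------
0 | 0 | 1
0 | 1 | 0
1 | 0 | 0
1 | 1 | 0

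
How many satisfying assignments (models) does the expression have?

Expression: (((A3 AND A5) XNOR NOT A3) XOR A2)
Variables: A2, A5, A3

Satisfying assignments: (0,0,1), (1,0,0), (1,1,0), (1,1,1)
Count: 4 out of 8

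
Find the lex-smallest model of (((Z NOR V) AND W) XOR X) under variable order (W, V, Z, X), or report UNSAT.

W=0, V=0, Z=0, X=1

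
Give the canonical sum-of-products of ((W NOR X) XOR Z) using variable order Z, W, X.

Σm(0, 5, 6, 7) = (NOT Z AND NOT W AND NOT X) OR (Z AND NOT W AND X) OR (Z AND W AND NOT X) OR (Z AND W AND X)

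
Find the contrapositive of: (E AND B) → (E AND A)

Contrapositive: NOT (E AND A) → NOT (E AND B)
Note: A statement and its contrapositive are logically equivalent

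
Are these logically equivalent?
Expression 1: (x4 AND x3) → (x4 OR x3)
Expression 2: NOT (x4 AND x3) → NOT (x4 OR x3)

No, Inverse is not equivalent to original (counterexample: x3=0, x4=1)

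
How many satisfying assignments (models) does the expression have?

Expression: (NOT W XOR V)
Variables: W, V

Satisfying assignments: (0,0), (1,1)
Count: 2 out of 4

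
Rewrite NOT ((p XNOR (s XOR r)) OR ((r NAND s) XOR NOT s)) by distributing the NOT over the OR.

NOT (p XNOR (s XOR r)) AND NOT ((r NAND s) XOR NOT s)
De Morgan's: NOT(OR of terms) = AND of negations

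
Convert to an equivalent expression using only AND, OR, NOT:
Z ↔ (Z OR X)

(Z AND (Z OR X)) OR (NOT Z AND NOT (Z OR X))
(Biconditional = both true or both false)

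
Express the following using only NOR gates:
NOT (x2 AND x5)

(((x2 NOR x2) NOR (x5 NOR x5)) NOR ((x2 NOR x2) NOR (x5 NOR x5)))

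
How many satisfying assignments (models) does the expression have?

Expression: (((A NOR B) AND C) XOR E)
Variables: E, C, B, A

Satisfying assignments: (0,1,0,0), (1,0,0,0), (1,0,0,1), (1,0,1,0), (1,0,1,1), (1,1,0,1), (1,1,1,0), (1,1,1,1)
Count: 8 out of 16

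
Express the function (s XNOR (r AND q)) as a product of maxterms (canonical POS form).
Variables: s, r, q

ΠM(3, 4, 5, 6) = (s OR NOT r OR NOT q) AND (NOT s OR r OR q) AND (NOT s OR r OR NOT q) AND (NOT s OR NOT r OR q)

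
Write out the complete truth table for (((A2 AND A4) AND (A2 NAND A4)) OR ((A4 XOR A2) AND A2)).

A4 | A2 | Output
----------------
0 | 0 | 0
0 | 1 | 1
1 | 0 | 0
1 | 1 | 0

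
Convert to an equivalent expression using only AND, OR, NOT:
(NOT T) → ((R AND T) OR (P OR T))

T OR ((R AND T) OR (P OR T))
(Implication elimination: A → B = NOT A OR B)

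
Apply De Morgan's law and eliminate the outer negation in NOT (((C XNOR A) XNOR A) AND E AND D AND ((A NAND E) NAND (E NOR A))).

NOT ((C XNOR A) XNOR A) OR NOT E OR NOT D OR NOT ((A NAND E) NAND (E NOR A))
De Morgan's: NOT(AND of terms) = OR of negations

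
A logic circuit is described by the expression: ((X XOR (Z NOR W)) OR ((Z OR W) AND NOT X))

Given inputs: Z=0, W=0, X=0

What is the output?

Substituting: ((0 XOR (0 NOR 0)) OR ((0 OR 0) AND NOT 0))
= 1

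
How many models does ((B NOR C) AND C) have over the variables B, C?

No assignment satisfies the expression.
Count: 0 out of 4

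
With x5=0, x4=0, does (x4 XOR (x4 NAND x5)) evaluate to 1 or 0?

Substituting: (0 XOR (0 NAND 0))
= 1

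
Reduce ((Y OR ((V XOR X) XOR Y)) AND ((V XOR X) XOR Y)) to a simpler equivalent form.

By absorption (E AND (E OR v) = E):
= ((V XOR X) XOR Y)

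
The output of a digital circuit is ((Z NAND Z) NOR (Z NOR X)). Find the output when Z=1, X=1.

Substituting: ((1 NAND 1) NOR (1 NOR 1))
= 1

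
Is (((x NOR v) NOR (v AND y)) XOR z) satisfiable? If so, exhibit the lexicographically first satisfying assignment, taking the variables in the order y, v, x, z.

y=0, v=0, x=0, z=1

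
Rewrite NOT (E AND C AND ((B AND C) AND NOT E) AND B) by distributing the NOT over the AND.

NOT E OR NOT C OR NOT ((B AND C) AND NOT E) OR NOT B
De Morgan's: NOT(AND of terms) = OR of negations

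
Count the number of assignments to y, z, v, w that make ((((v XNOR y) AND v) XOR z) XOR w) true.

Satisfying assignments: (0,0,0,1), (0,0,1,1), (0,1,0,0), (0,1,1,0), (1,0,0,1), (1,0,1,0), (1,1,0,0), (1,1,1,1)
Count: 8 out of 16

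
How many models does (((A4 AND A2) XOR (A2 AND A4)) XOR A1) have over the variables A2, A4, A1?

Satisfying assignments: (0,0,1), (0,1,1), (1,0,1), (1,1,1)
Count: 4 out of 8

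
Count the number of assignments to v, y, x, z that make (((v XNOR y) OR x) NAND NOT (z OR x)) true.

Satisfying assignments: (0,0,0,1), (0,0,1,0), (0,0,1,1), (0,1,0,0), (0,1,0,1), (0,1,1,0), (0,1,1,1), (1,0,0,0), (1,0,0,1), (1,0,1,0), (1,0,1,1), (1,1,0,1), (1,1,1,0), (1,1,1,1)
Count: 14 out of 16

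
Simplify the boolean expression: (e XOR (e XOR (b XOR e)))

By XOR self-cancellation ((E XOR v) XOR v = E):
= (b XOR e)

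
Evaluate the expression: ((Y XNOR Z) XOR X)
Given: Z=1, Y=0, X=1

Substituting: ((0 XNOR 1) XOR 1)
= 1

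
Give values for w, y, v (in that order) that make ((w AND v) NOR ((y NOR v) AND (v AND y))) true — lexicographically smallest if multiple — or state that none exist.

w=0, y=0, v=0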